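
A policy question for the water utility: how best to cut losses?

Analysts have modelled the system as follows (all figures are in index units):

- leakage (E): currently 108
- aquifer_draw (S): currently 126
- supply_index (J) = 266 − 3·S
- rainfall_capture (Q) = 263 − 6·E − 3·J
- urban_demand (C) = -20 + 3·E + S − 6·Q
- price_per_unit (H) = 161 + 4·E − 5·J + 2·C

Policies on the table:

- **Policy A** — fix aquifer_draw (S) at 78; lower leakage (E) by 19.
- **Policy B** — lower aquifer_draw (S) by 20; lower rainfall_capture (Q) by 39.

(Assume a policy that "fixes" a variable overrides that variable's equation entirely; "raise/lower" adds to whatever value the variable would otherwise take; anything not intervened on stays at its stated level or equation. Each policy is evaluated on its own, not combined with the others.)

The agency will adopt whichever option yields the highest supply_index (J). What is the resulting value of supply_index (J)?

Policy A (S := 78, E − 19):
  S = 78
  J = 266 − 3·78 = 32
Policy B (S − 20, Q − 39):
  S = 126 − 20 = 106
  J = 266 − 3·106 = -52
Comparing — Policy A: J=32, Policy B: J=-52. Highest is 32 (Policy A).

32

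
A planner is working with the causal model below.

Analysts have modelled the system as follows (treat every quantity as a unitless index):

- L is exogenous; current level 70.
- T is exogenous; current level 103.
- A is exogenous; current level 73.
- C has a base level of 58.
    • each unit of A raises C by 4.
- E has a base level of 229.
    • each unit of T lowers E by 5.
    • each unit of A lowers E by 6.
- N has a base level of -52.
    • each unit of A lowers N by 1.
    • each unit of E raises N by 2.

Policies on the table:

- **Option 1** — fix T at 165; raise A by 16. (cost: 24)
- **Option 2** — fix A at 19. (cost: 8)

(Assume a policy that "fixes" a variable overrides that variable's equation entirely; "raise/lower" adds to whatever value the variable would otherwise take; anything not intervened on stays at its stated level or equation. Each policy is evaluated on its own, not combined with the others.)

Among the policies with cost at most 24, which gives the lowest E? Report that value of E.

-1130

Option 1 (T := 165, A + 16):
  T = 165
  A = 73 + 16 = 89
  E = 229 − 5·165 − 6·89 = -1130
Option 2 (A := 19):
  T = 103
  A = 19
  E = 229 − 5·103 − 6·19 = -400
Comparing — Option 1: E=-1130, Option 2: E=-400. Lowest is -1130 (Option 1).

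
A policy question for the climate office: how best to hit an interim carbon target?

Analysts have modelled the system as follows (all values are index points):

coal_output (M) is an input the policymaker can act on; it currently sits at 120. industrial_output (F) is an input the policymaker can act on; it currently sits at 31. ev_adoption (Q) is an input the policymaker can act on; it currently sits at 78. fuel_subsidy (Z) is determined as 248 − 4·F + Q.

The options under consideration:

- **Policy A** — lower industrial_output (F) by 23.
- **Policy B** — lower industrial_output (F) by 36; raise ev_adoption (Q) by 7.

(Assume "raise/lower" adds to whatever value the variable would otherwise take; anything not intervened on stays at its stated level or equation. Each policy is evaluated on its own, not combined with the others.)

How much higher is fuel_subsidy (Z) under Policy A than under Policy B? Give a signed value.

-59

Policy A (F − 23):
  F = 31 − 23 = 8
  Q = 78
  Z = 248 − 4·8 + 78 = 294
Policy B (F − 36, Q + 7):
  F = 31 − 36 = -5
  Q = 78 + 7 = 85
  Z = 248 − 4·(-5) + 85 = 353
Z: 294 − 353 = -59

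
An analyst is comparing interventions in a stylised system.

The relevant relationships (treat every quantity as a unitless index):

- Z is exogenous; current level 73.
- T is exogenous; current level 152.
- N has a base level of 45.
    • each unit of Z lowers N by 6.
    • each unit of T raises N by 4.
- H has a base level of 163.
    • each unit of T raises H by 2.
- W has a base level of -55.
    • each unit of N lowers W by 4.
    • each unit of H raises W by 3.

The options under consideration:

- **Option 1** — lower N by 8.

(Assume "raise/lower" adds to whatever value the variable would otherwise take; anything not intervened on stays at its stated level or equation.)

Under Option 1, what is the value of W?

518

Option 1 (N − 8):
  Z = 73
  T = 152
  N = 45 − 6·73 + 4·152 (−8 from intervention) = 207
  H = 163 + 2·152 = 467
  W = -55 − 4·207 + 3·467 = 518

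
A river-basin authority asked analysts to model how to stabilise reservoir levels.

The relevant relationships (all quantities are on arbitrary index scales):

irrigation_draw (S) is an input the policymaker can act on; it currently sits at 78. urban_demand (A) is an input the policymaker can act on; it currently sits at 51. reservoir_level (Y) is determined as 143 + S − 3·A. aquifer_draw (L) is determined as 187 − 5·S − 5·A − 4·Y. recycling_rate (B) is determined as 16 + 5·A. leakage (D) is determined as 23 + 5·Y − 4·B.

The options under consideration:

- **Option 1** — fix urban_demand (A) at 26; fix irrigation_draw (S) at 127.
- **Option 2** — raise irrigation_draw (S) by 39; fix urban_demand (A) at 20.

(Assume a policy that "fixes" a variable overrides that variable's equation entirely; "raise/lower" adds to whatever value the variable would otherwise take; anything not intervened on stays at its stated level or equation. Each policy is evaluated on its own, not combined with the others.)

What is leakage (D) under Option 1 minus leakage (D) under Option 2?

Option 1 (A := 26, S := 127):
  S = 127
  A = 26
  Y = 143 + 127 − 3·26 = 192
  B = 16 + 5·26 = 146
  D = 23 + 5·192 − 4·146 = 399
Option 2 (S + 39, A := 20):
  S = 78 + 39 = 117
  A = 20
  Y = 143 + 117 − 3·20 = 200
  B = 16 + 5·20 = 116
  D = 23 + 5·200 − 4·116 = 559
D: 399 − 559 = -160

-160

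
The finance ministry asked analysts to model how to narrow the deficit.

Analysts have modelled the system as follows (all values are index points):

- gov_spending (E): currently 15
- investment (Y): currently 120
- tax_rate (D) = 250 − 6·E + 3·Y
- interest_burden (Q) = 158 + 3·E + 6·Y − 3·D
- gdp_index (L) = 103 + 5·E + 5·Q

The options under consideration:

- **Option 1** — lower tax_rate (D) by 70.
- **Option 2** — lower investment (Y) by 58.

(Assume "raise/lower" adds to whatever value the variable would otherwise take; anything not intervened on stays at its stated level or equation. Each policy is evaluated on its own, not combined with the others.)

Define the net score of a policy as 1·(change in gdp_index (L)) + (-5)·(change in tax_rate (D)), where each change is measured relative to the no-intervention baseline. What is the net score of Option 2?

Baseline:
  E = 15
  Y = 120
  D = 250 − 6·15 + 3·120 = 520
  Q = 158 + 3·15 + 6·120 − 3·520 = -637
  L = 103 + 5·15 + 5·(-637) = -3007
Option 2 (Y − 58):
  E = 15
  Y = 120 − 58 = 62
  D = 250 − 6·15 + 3·62 = 346
  Q = 158 + 3·15 + 6·62 − 3·346 = -463
  L = 103 + 5·15 + 5·(-463) = -2137
ΔL = -2137 − (-3007) = 870; ΔD = 346 − 520 = -174
Score = 1·870 + (-5)·(-174) = 1740

1740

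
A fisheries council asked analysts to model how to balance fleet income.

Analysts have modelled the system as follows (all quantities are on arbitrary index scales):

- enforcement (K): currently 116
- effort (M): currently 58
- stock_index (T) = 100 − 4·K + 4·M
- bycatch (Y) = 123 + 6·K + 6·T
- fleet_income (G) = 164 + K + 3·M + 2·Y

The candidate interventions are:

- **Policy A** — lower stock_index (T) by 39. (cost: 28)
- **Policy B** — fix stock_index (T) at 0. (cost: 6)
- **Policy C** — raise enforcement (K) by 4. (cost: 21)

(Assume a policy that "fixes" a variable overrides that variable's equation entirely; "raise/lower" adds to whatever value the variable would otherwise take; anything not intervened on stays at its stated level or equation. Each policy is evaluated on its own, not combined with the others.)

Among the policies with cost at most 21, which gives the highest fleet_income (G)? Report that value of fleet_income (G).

Policy B (T := 0):
  K = 116
  M = 58
  T = 0
  Y = 123 + 6·116 + 6·0 = 819
  G = 164 + 116 + 3·58 + 2·819 = 2092
Policy C (K + 4):
  K = 116 + 4 = 120
  M = 58
  T = 100 − 4·120 + 4·58 = -148
  Y = 123 + 6·120 + 6·(-148) = -45
  G = 164 + 120 + 3·58 + 2·(-45) = 368
Comparing — Policy B: G=2092, Policy C: G=368. Highest is 2092 (Policy B).

2092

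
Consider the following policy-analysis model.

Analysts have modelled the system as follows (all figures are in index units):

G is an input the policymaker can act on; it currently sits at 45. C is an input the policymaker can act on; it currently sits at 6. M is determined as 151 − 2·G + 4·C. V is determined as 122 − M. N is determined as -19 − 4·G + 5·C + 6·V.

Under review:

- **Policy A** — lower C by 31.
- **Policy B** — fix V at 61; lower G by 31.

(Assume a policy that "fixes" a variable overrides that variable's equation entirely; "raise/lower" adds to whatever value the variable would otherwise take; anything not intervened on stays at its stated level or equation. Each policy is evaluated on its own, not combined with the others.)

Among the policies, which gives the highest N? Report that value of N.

642

Policy A (C − 31):
  G = 45
  C = 6 − 31 = -25
  M = 151 − 2·45 + 4·(-25) = -39
  V = 122 − (-39) = 161
  N = -19 − 4·45 + 5·(-25) + 6·161 = 642
Policy B (V := 61, G − 31):
  G = 45 − 31 = 14
  C = 6
  M = 151 − 2·14 + 4·6 = 147
  V = 61
  N = -19 − 4·14 + 5·6 + 6·61 = 321
Comparing — Policy A: N=642, Policy B: N=321. Highest is 642 (Policy A).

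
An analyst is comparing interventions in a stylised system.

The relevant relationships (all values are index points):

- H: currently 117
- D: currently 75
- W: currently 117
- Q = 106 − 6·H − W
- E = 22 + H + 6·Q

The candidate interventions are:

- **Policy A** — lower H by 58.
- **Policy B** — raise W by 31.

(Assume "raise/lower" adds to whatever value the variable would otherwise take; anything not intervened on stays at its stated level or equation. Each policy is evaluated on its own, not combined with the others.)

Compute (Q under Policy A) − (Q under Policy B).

379

Policy A (H − 58):
  H = 117 − 58 = 59
  W = 117
  Q = 106 − 6·59 − 117 = -365
Policy B (W + 31):
  H = 117
  W = 117 + 31 = 148
  Q = 106 − 6·117 − 148 = -744
Q: -365 − (-744) = 379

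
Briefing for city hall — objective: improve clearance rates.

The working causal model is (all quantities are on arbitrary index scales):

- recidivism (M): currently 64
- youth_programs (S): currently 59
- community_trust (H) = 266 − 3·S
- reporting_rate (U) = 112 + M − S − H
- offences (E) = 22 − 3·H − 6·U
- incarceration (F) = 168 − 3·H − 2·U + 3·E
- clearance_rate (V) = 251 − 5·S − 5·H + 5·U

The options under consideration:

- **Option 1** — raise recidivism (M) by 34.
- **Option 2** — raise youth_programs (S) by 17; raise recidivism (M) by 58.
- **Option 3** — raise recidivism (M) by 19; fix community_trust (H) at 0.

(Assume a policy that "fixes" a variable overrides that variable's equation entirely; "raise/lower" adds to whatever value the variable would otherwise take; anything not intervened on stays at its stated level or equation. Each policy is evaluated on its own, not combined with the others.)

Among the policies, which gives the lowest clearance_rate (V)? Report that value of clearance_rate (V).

-179

Option 1 (M + 34):
  M = 64 + 34 = 98
  S = 59
  H = 266 − 3·59 = 89
  U = 112 + 98 − 59 − 89 = 62
  V = 251 − 5·59 − 5·89 + 5·62 = -179
Option 2 (S + 17, M + 58):
  M = 64 + 58 = 122
  S = 59 + 17 = 76
  H = 266 − 3·76 = 38
  U = 112 + 122 − 76 − 38 = 120
  V = 251 − 5·76 − 5·38 + 5·120 = 281
Option 3 (M + 19, H := 0):
  M = 64 + 19 = 83
  S = 59
  H = 0
  U = 112 + 83 − 59 − 0 = 136
  V = 251 − 5·59 − 5·0 + 5·136 = 636
Comparing — Option 1: V=-179, Option 2: V=281, Option 3: V=636. Lowest is -179 (Option 1).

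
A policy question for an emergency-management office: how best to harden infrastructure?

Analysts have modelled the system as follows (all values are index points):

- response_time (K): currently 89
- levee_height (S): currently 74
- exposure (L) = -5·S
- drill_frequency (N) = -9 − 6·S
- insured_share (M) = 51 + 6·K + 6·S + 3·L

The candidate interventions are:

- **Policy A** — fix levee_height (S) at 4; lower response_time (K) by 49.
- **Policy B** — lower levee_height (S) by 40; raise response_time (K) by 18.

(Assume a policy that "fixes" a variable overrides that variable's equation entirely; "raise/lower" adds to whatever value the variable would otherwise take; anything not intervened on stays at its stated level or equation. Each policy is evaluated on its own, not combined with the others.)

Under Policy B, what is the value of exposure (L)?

Policy B (S − 40, K + 18):
  S = 74 − 40 = 34
  L = 0 − 5·34 = -170

-170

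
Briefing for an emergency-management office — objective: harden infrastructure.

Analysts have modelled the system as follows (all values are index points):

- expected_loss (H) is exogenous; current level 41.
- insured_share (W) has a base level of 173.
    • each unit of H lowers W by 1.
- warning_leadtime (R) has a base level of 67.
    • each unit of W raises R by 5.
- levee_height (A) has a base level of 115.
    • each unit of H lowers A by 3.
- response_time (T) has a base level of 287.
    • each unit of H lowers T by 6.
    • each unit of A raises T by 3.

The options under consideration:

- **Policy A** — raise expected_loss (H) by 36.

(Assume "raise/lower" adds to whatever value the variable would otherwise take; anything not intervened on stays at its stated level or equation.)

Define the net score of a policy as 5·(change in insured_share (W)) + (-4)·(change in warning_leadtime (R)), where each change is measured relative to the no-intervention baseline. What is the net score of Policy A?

540

Baseline:
  H = 41
  W = 173 − 41 = 132
  R = 67 + 5·132 = 727
Policy A (H + 36):
  H = 41 + 36 = 77
  W = 173 − 77 = 96
  R = 67 + 5·96 = 547
ΔW = 96 − 132 = -36; ΔR = 547 − 727 = -180
Score = 5·(-36) + (-4)·(-180) = 540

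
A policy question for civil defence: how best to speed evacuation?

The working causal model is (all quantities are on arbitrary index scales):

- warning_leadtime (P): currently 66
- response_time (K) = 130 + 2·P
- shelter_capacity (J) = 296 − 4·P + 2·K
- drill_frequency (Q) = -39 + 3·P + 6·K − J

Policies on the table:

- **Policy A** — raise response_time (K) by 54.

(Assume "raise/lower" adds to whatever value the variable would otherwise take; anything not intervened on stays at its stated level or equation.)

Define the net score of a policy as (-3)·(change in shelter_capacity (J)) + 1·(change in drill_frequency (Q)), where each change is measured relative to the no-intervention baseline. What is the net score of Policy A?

-108

Baseline:
  P = 66
  K = 130 + 2·66 = 262
  J = 296 − 4·66 + 2·262 = 556
  Q = -39 + 3·66 + 6·262 − 556 = 1175
Policy A (K + 54):
  P = 66
  K = 130 + 2·66 (+54 from intervention) = 316
  J = 296 − 4·66 + 2·316 = 664
  Q = -39 + 3·66 + 6·316 − 664 = 1391
ΔJ = 664 − 556 = 108; ΔQ = 1391 − 1175 = 216
Score = (-3)·108 + 1·216 = -108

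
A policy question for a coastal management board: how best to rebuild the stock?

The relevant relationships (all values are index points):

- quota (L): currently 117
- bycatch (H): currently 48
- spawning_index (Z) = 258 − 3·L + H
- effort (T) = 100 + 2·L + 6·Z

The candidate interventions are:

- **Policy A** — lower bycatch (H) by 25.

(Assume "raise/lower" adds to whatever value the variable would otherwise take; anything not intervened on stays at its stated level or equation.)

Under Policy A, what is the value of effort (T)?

-86

Policy A (H − 25):
  L = 117
  H = 48 − 25 = 23
  Z = 258 − 3·117 + 23 = -70
  T = 100 + 2·117 + 6·(-70) = -86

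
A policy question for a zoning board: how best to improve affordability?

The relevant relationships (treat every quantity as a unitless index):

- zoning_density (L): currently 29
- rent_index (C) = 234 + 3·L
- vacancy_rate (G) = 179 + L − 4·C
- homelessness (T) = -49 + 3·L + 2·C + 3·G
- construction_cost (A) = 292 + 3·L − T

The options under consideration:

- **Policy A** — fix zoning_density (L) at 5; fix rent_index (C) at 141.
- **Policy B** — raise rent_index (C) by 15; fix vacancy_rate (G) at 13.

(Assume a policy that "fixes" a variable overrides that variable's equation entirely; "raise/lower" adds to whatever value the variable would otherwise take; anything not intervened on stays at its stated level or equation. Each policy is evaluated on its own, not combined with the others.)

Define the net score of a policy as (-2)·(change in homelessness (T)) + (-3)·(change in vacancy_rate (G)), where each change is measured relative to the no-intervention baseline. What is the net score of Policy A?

-5400

Baseline:
  L = 29
  C = 234 + 3·29 = 321
  G = 179 + 29 − 4·321 = -1076
  T = -49 + 3·29 + 2·321 + 3·(-1076) = -2548
Policy A (L := 5, C := 141):
  L = 5
  C = 141
  G = 179 + 5 − 4·141 = -380
  T = -49 + 3·5 + 2·141 + 3·(-380) = -892
ΔT = -892 − (-2548) = 1656; ΔG = -380 − (-1076) = 696
Score = (-2)·1656 + (-3)·696 = -5400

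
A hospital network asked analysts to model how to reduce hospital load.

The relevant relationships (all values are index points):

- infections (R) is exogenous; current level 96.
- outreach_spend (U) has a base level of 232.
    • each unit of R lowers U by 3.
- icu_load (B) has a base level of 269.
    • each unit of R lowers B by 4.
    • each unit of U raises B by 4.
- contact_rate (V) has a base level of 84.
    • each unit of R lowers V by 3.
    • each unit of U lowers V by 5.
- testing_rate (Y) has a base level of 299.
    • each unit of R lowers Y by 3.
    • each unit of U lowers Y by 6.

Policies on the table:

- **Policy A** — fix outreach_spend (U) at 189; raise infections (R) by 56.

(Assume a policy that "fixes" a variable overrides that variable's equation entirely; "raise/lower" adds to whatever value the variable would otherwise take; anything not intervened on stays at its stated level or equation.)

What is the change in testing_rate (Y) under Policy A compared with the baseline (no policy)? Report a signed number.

Baseline:
  R = 96
  U = 232 − 3·96 = -56
  Y = 299 − 3·96 − 6·(-56) = 347
Policy A (U := 189, R + 56):
  R = 96 + 56 = 152
  U = 189
  Y = 299 − 3·152 − 6·189 = -1291
Change in Y: -1291 − 347 = -1638

-1638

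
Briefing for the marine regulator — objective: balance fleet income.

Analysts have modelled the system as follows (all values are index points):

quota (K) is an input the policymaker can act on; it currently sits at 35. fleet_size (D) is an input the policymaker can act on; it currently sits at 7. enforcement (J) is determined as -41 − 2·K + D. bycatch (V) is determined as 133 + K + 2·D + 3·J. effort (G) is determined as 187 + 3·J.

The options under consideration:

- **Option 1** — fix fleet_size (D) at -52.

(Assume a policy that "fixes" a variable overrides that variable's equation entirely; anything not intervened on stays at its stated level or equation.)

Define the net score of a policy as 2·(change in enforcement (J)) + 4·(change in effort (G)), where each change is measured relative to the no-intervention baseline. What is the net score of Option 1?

Baseline:
  K = 35
  D = 7
  J = -41 − 2·35 + 7 = -104
  G = 187 + 3·(-104) = -125
Option 1 (D := -52):
  K = 35
  D = -52
  J = -41 − 2·35 + (-52) = -163
  G = 187 + 3·(-163) = -302
ΔJ = -163 − (-104) = -59; ΔG = -302 − (-125) = -177
Score = 2·(-59) + 4·(-177) = -826

-826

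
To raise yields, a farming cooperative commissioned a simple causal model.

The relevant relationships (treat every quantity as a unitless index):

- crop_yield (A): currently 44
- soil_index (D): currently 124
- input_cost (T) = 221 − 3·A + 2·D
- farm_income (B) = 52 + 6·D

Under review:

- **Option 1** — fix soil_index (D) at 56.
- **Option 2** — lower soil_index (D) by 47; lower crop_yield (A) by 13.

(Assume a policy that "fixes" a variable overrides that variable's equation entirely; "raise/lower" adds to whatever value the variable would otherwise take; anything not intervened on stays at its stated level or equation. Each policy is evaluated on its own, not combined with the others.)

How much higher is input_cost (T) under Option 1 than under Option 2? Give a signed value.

-81

Option 1 (D := 56):
  A = 44
  D = 56
  T = 221 − 3·44 + 2·56 = 201
Option 2 (D − 47, A − 13):
  A = 44 − 13 = 31
  D = 124 − 47 = 77
  T = 221 − 3·31 + 2·77 = 282
T: 201 − 282 = -81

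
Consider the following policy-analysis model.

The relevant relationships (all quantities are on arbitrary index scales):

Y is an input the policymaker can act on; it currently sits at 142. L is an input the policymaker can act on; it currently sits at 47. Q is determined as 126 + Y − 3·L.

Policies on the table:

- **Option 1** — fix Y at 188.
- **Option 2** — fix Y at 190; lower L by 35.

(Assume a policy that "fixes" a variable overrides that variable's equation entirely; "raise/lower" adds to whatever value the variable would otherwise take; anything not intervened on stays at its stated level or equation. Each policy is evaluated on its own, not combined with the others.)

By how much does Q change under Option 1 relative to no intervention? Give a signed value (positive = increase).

Baseline:
  Y = 142
  L = 47
  Q = 126 + 142 − 3·47 = 127
Option 1 (Y := 188):
  Y = 188
  L = 47
  Q = 126 + 188 − 3·47 = 173
Change in Q: 173 − 127 = 46

46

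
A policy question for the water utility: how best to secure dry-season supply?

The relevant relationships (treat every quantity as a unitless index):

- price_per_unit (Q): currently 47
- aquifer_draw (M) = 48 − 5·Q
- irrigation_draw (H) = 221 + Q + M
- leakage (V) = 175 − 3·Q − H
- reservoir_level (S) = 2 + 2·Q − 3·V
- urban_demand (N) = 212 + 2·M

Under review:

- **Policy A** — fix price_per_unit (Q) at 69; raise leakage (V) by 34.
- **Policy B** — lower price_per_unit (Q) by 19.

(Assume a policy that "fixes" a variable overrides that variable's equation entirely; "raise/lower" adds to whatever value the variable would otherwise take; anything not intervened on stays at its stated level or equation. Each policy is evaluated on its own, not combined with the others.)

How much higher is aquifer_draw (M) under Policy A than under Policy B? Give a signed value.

Policy A (Q := 69, V + 34):
  Q = 69
  M = 48 − 5·69 = -297
Policy B (Q − 19):
  Q = 47 − 19 = 28
  M = 48 − 5·28 = -92
M: -297 − (-92) = -205

-205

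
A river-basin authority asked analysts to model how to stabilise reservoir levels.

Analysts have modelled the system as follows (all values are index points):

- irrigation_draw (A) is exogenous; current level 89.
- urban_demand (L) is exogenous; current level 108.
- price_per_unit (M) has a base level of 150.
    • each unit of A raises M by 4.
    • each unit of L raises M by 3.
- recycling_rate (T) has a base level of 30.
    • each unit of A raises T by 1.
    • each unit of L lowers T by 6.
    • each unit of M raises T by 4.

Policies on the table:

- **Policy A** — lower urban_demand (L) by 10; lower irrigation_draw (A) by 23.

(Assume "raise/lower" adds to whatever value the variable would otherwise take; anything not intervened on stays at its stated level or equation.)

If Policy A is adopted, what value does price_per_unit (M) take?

708

Policy A (L − 10, A − 23):
  A = 89 − 23 = 66
  L = 108 − 10 = 98
  M = 150 + 4·66 + 3·98 = 708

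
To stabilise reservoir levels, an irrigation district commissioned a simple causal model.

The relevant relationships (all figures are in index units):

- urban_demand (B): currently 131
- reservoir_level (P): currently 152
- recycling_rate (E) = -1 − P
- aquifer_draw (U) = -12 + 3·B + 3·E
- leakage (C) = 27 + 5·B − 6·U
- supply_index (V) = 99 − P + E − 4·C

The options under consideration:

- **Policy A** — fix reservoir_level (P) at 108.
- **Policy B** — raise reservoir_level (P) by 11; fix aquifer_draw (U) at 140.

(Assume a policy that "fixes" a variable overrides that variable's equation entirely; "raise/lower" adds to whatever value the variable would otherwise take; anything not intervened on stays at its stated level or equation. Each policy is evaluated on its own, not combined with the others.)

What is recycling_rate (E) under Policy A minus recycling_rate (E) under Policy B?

55

Policy A (P := 108):
  P = 108
  E = -1 − 108 = -109
Policy B (P + 11, U := 140):
  P = 152 + 11 = 163
  E = -1 − 163 = -164
E: -109 − (-164) = 55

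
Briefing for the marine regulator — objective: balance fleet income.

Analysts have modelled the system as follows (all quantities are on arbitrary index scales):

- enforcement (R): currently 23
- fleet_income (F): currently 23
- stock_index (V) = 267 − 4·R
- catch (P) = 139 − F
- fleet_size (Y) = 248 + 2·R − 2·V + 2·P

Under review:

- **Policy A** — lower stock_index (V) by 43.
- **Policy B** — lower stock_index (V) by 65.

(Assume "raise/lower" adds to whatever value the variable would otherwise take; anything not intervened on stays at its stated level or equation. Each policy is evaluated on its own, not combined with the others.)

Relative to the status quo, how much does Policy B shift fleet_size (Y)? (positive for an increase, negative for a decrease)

130

Baseline:
  R = 23
  F = 23
  V = 267 − 4·23 = 175
  P = 139 − 23 = 116
  Y = 248 + 2·23 − 2·175 + 2·116 = 176
Policy B (V − 65):
  R = 23
  F = 23
  V = 267 − 4·23 (−65 from intervention) = 110
  P = 139 − 23 = 116
  Y = 248 + 2·23 − 2·110 + 2·116 = 306
Change in Y: 306 − 176 = 130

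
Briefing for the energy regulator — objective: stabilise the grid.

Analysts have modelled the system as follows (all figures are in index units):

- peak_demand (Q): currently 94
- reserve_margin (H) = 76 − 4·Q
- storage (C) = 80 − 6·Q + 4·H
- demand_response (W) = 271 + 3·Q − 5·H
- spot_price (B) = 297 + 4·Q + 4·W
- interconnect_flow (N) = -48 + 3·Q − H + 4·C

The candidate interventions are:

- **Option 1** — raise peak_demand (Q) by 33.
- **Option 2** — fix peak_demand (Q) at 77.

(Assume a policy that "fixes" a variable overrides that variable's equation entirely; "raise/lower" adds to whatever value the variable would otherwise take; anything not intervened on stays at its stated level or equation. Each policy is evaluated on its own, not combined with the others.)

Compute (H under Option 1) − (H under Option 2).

Option 1 (Q + 33):
  Q = 94 + 33 = 127
  H = 76 − 4·127 = -432
Option 2 (Q := 77):
  Q = 77
  H = 76 − 4·77 = -232
H: -432 − (-232) = -200

-200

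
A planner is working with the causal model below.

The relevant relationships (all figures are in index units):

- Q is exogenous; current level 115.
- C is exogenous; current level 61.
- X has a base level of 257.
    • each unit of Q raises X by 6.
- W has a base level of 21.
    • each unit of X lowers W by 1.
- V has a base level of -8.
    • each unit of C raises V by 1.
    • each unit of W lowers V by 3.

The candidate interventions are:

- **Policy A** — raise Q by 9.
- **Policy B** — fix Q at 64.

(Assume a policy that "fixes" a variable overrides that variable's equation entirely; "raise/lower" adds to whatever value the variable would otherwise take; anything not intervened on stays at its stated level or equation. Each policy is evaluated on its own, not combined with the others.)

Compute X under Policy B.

641

Policy B (Q := 64):
  Q = 64
  X = 257 + 6·64 = 641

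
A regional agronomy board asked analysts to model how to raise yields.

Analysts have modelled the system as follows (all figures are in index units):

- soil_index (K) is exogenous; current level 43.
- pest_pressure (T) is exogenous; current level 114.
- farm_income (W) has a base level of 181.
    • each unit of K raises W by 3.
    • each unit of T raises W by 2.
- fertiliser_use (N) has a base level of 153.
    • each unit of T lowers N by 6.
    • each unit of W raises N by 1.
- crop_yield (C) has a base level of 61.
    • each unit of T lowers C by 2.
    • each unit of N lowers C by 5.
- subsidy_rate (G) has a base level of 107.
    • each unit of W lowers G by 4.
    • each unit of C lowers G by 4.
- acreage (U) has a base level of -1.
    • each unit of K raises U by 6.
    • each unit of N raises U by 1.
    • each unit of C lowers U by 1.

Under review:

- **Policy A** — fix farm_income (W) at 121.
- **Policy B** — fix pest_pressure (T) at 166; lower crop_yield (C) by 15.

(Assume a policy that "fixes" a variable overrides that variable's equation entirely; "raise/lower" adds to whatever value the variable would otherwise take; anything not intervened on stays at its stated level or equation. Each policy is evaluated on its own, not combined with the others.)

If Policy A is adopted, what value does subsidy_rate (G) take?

-7909

Policy A (W := 121):
  K = 43
  T = 114
  W = 121
  N = 153 − 6·114 + 121 = -410
  C = 61 − 2·114 − 5·(-410) = 1883
  G = 107 − 4·121 − 4·1883 = -7909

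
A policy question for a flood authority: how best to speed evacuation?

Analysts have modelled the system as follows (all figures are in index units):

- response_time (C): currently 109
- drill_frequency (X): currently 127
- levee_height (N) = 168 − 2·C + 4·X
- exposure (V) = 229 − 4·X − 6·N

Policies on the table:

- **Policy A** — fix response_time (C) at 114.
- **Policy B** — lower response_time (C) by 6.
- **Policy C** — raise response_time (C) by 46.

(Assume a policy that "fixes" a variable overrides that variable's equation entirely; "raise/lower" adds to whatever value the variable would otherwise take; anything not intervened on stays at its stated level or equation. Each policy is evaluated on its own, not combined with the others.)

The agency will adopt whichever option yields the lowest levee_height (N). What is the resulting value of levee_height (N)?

Policy A (C := 114):
  C = 114
  X = 127
  N = 168 − 2·114 + 4·127 = 448
Policy B (C − 6):
  C = 109 − 6 = 103
  X = 127
  N = 168 − 2·103 + 4·127 = 470
Policy C (C + 46):
  C = 109 + 46 = 155
  X = 127
  N = 168 − 2·155 + 4·127 = 366
Comparing — Policy A: N=448, Policy B: N=470, Policy C: N=366. Lowest is 366 (Policy C).

366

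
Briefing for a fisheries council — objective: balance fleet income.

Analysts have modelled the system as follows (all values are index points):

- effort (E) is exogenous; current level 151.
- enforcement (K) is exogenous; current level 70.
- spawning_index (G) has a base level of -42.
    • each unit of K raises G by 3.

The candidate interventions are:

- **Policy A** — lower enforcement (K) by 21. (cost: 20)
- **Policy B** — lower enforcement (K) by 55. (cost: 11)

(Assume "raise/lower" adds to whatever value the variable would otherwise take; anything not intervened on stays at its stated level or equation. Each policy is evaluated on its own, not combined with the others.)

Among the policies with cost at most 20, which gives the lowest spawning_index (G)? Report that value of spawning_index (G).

Policy A (K − 21):
  K = 70 − 21 = 49
  G = -42 + 3·49 = 105
Policy B (K − 55):
  K = 70 − 55 = 15
  G = -42 + 3·15 = 3
Comparing — Policy A: G=105, Policy B: G=3. Lowest is 3 (Policy B).

3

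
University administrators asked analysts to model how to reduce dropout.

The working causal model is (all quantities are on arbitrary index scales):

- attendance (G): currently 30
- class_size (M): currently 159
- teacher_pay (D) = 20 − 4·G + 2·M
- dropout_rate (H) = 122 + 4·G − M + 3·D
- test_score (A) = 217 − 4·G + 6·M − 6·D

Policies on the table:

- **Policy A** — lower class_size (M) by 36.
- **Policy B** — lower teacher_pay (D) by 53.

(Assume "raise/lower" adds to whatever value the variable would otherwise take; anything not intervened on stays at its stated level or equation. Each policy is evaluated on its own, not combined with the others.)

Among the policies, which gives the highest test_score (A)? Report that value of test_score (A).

Policy A (M − 36):
  G = 30
  M = 159 − 36 = 123
  D = 20 − 4·30 + 2·123 = 146
  A = 217 − 4·30 + 6·123 − 6·146 = -41
Policy B (D − 53):
  G = 30
  M = 159
  D = 20 − 4·30 + 2·159 (−53 from intervention) = 165
  A = 217 − 4·30 + 6·159 − 6·165 = 61
Comparing — Policy A: A=-41, Policy B: A=61. Highest is 61 (Policy B).

61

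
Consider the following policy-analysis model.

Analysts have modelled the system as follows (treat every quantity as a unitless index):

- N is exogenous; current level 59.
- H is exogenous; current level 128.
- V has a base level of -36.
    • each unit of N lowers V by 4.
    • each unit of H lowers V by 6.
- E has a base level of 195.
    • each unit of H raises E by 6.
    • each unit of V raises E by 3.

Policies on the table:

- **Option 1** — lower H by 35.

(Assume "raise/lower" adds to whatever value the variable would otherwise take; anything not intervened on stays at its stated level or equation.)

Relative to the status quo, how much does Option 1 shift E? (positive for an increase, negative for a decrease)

420

Baseline:
  N = 59
  H = 128
  V = -36 − 4·59 − 6·128 = -1040
  E = 195 + 6·128 + 3·(-1040) = -2157
Option 1 (H − 35):
  N = 59
  H = 128 − 35 = 93
  V = -36 − 4·59 − 6·93 = -830
  E = 195 + 6·93 + 3·(-830) = -1737
Change in E: -1737 − (-2157) = 420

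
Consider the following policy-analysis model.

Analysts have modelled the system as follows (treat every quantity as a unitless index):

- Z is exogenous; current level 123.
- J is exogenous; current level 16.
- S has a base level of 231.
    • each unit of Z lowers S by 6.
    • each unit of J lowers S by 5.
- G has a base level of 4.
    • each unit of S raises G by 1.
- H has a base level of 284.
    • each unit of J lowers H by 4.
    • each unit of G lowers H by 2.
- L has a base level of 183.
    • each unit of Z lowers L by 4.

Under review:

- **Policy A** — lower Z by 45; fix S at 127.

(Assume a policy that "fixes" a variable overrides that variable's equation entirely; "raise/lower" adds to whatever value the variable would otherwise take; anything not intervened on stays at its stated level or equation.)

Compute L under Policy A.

Policy A (Z − 45, S := 127):
  Z = 123 − 45 = 78
  L = 183 − 4·78 = -129

-129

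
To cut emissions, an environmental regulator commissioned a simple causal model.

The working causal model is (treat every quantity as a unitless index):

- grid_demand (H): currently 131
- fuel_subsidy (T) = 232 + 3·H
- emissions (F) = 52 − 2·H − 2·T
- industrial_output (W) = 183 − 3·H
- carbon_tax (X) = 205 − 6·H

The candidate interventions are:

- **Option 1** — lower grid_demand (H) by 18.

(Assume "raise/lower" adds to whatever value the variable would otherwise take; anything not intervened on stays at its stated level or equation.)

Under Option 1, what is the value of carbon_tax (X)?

-473

Option 1 (H − 18):
  H = 131 − 18 = 113
  X = 205 − 6·113 = -473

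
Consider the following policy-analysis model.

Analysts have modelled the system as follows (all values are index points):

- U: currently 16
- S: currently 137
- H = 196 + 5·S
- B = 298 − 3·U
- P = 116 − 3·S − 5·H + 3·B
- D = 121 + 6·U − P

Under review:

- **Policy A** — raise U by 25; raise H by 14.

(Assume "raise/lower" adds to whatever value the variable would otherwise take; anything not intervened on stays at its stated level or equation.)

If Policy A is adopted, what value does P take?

Policy A (U + 25, H + 14):
  U = 16 + 25 = 41
  S = 137
  H = 196 + 5·137 (+14 from intervention) = 895
  B = 298 − 3·41 = 175
  P = 116 − 3·137 − 5·895 + 3·175 = -4245

-4245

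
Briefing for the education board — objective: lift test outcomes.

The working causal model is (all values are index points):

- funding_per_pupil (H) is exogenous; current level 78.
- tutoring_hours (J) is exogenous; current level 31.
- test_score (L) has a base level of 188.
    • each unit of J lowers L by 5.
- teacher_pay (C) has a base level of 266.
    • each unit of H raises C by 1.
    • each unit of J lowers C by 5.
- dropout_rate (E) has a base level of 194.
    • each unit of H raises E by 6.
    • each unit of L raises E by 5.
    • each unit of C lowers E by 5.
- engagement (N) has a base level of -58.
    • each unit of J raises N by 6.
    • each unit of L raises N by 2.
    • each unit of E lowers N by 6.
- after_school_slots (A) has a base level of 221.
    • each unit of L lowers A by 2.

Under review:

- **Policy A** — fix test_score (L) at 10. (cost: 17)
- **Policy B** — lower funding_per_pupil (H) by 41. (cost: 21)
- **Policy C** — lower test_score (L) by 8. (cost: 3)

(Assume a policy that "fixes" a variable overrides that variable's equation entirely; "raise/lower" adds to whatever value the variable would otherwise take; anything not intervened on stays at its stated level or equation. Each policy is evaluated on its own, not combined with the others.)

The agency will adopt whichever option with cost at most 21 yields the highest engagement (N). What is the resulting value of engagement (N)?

1546

Policy A (L := 10):
  H = 78
  J = 31
  L = 10
  C = 266 + 78 − 5·31 = 189
  E = 194 + 6·78 + 5·10 − 5·189 = -233
  N = -58 + 6·31 + 2·10 − 6·(-233) = 1546
Policy B (H − 41):
  H = 78 − 41 = 37
  J = 31
  L = 188 − 5·31 = 33
  C = 266 + 37 − 5·31 = 148
  E = 194 + 6·37 + 5·33 − 5·148 = -159
  N = -58 + 6·31 + 2·33 − 6·(-159) = 1148
Policy C (L − 8):
  H = 78
  J = 31
  L = 188 − 5·31 (−8 from intervention) = 25
  C = 266 + 78 − 5·31 = 189
  E = 194 + 6·78 + 5·25 − 5·189 = -158
  N = -58 + 6·31 + 2·25 − 6·(-158) = 1126
Comparing — Policy A: N=1546, Policy B: N=1148, Policy C: N=1126. Highest is 1546 (Policy A).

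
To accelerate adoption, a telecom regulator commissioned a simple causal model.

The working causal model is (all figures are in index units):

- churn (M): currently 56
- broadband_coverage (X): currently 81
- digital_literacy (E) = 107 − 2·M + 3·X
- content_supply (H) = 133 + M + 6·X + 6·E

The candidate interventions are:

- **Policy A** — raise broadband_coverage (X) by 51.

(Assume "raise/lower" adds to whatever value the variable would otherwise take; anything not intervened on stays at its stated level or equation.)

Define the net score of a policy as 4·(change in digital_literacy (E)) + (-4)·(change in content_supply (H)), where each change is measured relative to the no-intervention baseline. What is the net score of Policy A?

Baseline:
  M = 56
  X = 81
  E = 107 − 2·56 + 3·81 = 238
  H = 133 + 56 + 6·81 + 6·238 = 2103
Policy A (X + 51):
  M = 56
  X = 81 + 51 = 132
  E = 107 − 2·56 + 3·132 = 391
  H = 133 + 56 + 6·132 + 6·391 = 3327
ΔE = 391 − 238 = 153; ΔH = 3327 − 2103 = 1224
Score = 4·153 + (-4)·1224 = -4284

-4284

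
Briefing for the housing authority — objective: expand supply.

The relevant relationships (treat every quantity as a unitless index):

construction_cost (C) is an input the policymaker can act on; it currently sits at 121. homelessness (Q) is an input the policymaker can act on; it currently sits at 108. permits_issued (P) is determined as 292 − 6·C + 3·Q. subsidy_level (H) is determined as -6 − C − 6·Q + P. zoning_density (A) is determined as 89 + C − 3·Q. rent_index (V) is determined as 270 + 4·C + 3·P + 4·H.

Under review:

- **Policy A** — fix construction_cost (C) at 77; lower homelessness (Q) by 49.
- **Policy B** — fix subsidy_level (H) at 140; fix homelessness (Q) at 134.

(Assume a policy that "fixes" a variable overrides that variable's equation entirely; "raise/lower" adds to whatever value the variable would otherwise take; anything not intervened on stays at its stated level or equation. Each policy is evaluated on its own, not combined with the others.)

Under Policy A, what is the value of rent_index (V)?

Policy A (C := 77, Q − 49):
  C = 77
  Q = 108 − 49 = 59
  P = 292 − 6·77 + 3·59 = 7
  H = -6 − 77 − 6·59 + 7 = -430
  V = 270 + 4·77 + 3·7 + 4·(-430) = -1121

-1121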